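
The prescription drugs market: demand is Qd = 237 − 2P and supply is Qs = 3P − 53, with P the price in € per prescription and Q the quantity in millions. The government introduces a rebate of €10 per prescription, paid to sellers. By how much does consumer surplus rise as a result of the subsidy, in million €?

Without the subsidy, 237 − 2P = 3P − 53 gives 5P = 290, so P* = €58 and Q* = 121.
With a per-unit subsidy paid to sellers, each receives P + 10 per unit sold, so supply becomes Qs = 3(P + 10) − 53.
New equilibrium: buyers pay €52, sellers receive €62, Q = 133. (Wedge: Pb − Ps = −10.)
ΔCS is the trapezoid between Q = 133 and Q = 121 of height €6: ½ · (121 + 133) · 6 = €762.

Consumer surplus rises by €762 million.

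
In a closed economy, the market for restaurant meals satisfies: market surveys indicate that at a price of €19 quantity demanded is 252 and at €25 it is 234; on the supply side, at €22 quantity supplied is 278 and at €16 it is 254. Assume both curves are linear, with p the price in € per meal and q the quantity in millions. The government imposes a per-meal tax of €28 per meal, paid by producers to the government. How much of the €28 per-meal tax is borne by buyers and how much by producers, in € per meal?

Demand slope: (234 − 252)/(25 − 19) = -3, so qd = 309 − 3p.
Supply slope: (254 − 278)/(16 − 22) = 4, so qs = 4p + 190.
Before the tax: set 309 − 3p = 4p + 190 → p* = €17, q* = 258.
With the tax collected from producers, supply shifts: qs = 4(p − 28) + 190.
New equilibrium: buyers pay €33, producers receive €5, q = 210. (Wedge: pb − ps = 28.)
Burden on buyers: €16; on producers: €12. (They sum to €28.)

Buyers bear €16 per meal; producers bear €12 per meal.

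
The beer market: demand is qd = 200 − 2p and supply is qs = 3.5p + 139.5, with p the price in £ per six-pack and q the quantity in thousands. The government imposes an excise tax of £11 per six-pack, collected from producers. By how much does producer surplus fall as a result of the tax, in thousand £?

Producer surplus falls by £684 thousand.

Without the tax, 200 − 2p = 3.5p + 139.5 gives 5.5p = 60.5, so p* = £11 and q* = 178.
With the tax collected from producers, supply shifts: qs = 3.5(p − 11) + 139.5.
Solving gives q = 164 with consumers paying £18 and producers receiving £7 (the £11 wedge).
ΔPS is the trapezoid between Q = 164 and Q = 178 of height £4: ½ · (178 + 164) · 4 = £684.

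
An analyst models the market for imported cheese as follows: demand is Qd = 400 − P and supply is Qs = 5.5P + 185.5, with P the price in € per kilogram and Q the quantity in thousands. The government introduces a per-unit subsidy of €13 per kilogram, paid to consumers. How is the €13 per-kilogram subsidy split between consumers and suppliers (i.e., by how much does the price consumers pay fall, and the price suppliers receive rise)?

Consumers gain €11 per kilogram; suppliers gain €2 per kilogram.

Without the subsidy, 400 − P = 5.5P + 185.5 gives 6.5P = 214.5, so P* = €33 and Q* = 367.
With a per-unit subsidy paid to consumers, each effectively pays P − 13, so demand becomes Qd = 400 − (P − 13).
New equilibrium: consumers pay €22, suppliers receive €35, Q = 378. (Wedge: Pb − Ps = −13.)
Gain to consumers: €11; to suppliers: €2. (They sum to €13.)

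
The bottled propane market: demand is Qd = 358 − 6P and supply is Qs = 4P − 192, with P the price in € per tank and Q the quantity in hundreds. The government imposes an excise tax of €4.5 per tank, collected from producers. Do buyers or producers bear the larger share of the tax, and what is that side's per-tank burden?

Before the tax: set 358 − 6P = 4P − 192 → P* = €55, Q* = 28.
With the tax collected from producers, supply shifts: Qs = 4(P − 4.5) − 192.
New equilibrium: buyers pay €56.8, producers receive €52.3, Q = 17.2. (Wedge: Pb − Ps = 4.5.)
Per-tank burden: buyers €1.8, producers €2.7.
Producers take the larger share because supply is less price-elastic here (demand slope 6 vs supply slope 4).
The less price-elastic side of the market bears the larger share of a per-unit tax.

Producers bear the larger share: €2.7 per tank.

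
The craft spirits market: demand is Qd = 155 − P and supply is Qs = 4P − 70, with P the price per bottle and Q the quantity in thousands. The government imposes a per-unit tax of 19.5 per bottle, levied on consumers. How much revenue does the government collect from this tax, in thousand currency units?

Tax revenue = 1840.8 thousand.

Before the tax: set 155 − P = 4P − 70 → P* = 45, Q* = 110.
With the tax collected from consumers, demand (in seller-price terms) shifts: Qd = 155 − (P + 19.5).
New equilibrium: consumers pay 60.6, producers receive 41.1, Q = 94.4. (Wedge: Pb − Ps = 19.5.)
Revenue = t · Q = 19.5 · 94.4 = 1840.8.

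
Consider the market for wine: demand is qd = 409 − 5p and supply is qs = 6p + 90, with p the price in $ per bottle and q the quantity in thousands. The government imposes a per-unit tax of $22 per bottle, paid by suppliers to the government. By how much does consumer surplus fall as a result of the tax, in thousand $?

Consumer surplus falls by $2808 thousand.

Before the tax: set 409 − 5p = 6p + 90 → p* = $29, q* = 264.
With the tax collected from suppliers, supply shifts: qs = 6(p − 22) + 90.
New equilibrium: buyers pay $41, suppliers receive $19, q = 204. (Wedge: pb − ps = 22.)
ΔCS is the trapezoid between Q = 204 and Q = 264 of height $12: ½ · (264 + 204) · 12 = $2808.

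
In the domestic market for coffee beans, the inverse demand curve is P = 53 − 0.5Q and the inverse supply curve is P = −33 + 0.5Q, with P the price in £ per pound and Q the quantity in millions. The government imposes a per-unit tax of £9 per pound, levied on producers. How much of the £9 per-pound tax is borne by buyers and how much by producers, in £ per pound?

Buyers bear £4.5 per pound; producers bear £4.5 per pound.

Inverting to Q(P) form: Qd = 106 − 2P; Qs = 2P + 66.
Before the tax: set 106 − 2P = 2P + 66 → P* = £10, Q* = 86.
With the tax collected from producers, supply shifts: Qs = 2(P − 9) + 66.
New equilibrium: buyers pay £14.5, producers receive £5.5, Q = 77. (Wedge: Pb − Ps = 9.)
Burden on buyers: £4.5; on producers: £4.5. (They sum to £9.)
The less price-elastic side of the market bears the larger share of a per-unit tax.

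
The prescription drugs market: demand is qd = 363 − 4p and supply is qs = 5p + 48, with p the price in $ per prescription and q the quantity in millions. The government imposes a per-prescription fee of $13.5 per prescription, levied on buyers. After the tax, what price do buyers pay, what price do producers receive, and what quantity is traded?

Without the tax, 363 − 4p = 5p + 48 gives 9p = 315, so p* = $35 and q* = 223.
With the tax collected from buyers, demand (in seller-price terms) shifts: qd = 363 − 4(p + 13.5).
New equilibrium: buyers pay $42.5, producers receive $29, q = 193. (Wedge: pb − ps = 13.5.)
The less price-elastic side of the market bears the larger share of a per-unit tax.

Buyers pay $42.5; producers receive $29; quantity = 193.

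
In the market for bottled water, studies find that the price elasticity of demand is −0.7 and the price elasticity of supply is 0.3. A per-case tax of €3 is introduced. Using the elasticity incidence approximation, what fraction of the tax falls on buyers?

Incidence ratio: buyers' share ≈ εs / (εs + |εd|) = 0.3 / (0.3 + 0.7) = 0.3.
Supply is the less elastic side, so buyers bear the smaller share.

Buyers' share ≈ 0.3.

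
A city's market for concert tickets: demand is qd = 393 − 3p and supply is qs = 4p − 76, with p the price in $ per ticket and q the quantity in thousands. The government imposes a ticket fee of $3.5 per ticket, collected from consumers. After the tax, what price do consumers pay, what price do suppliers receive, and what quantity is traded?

Without the tax, 393 − 3p = 4p − 76 gives 7p = 469, so p* = $67 and q* = 192.
With the tax collected from consumers, demand (in seller-price terms) shifts: qd = 393 − 3(p + 3.5).
Solving gives q = 186 with consumers paying $69 and suppliers receiving $65.5 (the $3.5 wedge).

Consumers pay $69; suppliers receive $65.5; quantity = 186.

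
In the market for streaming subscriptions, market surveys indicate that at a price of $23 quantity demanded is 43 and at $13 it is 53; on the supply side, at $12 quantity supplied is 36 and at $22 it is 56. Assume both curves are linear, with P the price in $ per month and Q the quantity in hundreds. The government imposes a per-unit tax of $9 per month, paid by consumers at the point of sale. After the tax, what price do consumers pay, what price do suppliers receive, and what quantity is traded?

Consumers pay $24; suppliers receive $15; quantity = 42.

Demand slope: (53 − 43)/(13 − 23) = -1, so Qd = 66 − P.
Supply slope: (56 − 36)/(22 − 12) = 2, so Qs = 2P + 12.
Without the tax, 66 − P = 2P + 12 gives 3P = 54, so P* = $18 and Q* = 48.
With the tax collected from consumers, demand (in seller-price terms) shifts: Qd = 66 − (P + 9).
New equilibrium: consumers pay $24, suppliers receive $15, Q = 42. (Wedge: Pb − Ps = 9.)
The less price-elastic side of the market bears the larger share of a per-unit tax.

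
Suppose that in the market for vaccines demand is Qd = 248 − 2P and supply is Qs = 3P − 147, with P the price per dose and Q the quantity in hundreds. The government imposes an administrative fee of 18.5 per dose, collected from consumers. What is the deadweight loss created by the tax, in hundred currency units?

Deadweight loss = 205.35 hundred.

Without the tax, 248 − 2P = 3P − 147 gives 5P = 395, so P* = 79 and Q* = 90.
With the tax collected from consumers, demand (in seller-price terms) shifts: Qd = 248 − 2(P + 18.5).
Solving gives Q = 67.8 with consumers paying 90.1 and sellers receiving 71.6 (the 18.5 wedge).
Quantity falls by |ΔQ| = |90 − 67.8| = 22.2.
DWL = ½ · t · |ΔQ| = ½ · 18.5 · 22.2 = 205.35.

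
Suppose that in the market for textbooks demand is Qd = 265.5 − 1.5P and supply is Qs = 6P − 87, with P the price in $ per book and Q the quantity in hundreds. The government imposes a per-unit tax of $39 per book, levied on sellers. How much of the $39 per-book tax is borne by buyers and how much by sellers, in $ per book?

Buyers bear $31.2 per book; sellers bear $7.8 per book.

Without the tax, 265.5 − 1.5P = 6P − 87 gives 7.5P = 352.5, so P* = $47 and Q* = 195.
With the tax collected from sellers, supply shifts: Qs = 6(P − 39) − 87.
Solving gives Q = 148.2 with buyers paying $78.2 and sellers receiving $39.2 (the $39 wedge).
Burden on buyers: $31.2; on sellers: $7.8. (They sum to $39.)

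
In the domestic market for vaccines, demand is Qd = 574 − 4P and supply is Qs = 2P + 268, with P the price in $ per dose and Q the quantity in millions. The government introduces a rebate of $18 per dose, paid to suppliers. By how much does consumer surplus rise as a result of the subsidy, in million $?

Consumer surplus rises by $2292 million.

Without the subsidy, 574 − 4P = 2P + 268 gives 6P = 306, so P* = $51 and Q* = 370.
With a per-unit subsidy paid to suppliers, each receives P + 18 per unit sold, so supply becomes Qs = 2(P + 18) + 268.
Solving gives Q = 394 with consumers paying $45 and suppliers receiving $63 (the $18 wedge).
ΔCS is the trapezoid between Q = 394 and Q = 370 of height $6: ½ · (370 + 394) · 6 = $2292.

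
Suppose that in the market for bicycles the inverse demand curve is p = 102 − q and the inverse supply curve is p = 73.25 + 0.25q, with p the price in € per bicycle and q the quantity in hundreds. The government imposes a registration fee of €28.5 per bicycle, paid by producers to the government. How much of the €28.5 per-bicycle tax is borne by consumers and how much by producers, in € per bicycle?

Inverting to q(p) form: qd = 102 − p; qs = 4p − 293.
Without the tax, 102 − p = 4p − 293 gives 5p = 395, so p* = €79 and q* = 23.
With the tax collected from producers, supply shifts: qs = 4(p − 28.5) − 293.
New equilibrium: consumers pay €101.8, producers receive €73.3, q = 0.2. (Wedge: pb − ps = 28.5.)
Burden on consumers: €22.8; on producers: €5.7. (They sum to €28.5.)
The less price-elastic side of the market bears the larger share of a per-unit tax.

Consumers bear €22.8 per bicycle; producers bear €5.7 per bicycle.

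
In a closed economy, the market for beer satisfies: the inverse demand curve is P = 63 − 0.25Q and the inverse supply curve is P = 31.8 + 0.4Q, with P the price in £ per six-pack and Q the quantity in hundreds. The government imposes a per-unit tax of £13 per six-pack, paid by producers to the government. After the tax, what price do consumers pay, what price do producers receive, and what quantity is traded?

Consumers pay £56; producers receive £43; quantity = 28.

Rewrite in direct form: Qd = 252 − 4P and Qs = 2.5P − 79.5.
Before the tax: set 252 − 4P = 2.5P − 79.5 → P* = £51, Q* = 48.
With the tax collected from producers, supply shifts: Qs = 2.5(P − 13) − 79.5.
Solving gives Q = 28 with consumers paying £56 and producers receiving £43 (the £13 wedge).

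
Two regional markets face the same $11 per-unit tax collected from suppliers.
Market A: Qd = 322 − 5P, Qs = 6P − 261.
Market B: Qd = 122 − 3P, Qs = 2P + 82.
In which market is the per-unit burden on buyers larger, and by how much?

Market A: pre-tax P* = $53, Q* = 57; post-tax Q = 27; per-unit burden on buyers = $6.
Market B: pre-tax P* = $8, Q* = 98; post-tax Q = 84.8; per-unit burden on buyers = $4.4.
Difference: $6 vs $4.4 → market A is larger by $1.6.

Market A, by $1.6.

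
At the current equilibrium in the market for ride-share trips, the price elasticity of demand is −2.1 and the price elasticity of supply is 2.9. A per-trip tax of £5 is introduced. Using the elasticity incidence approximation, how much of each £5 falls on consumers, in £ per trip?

Incidence ratio: consumers' share ≈ εs / (εs + |εd|) = 2.9 / (2.9 + 2.1) = 0.58.
So consumers bear ≈ 0.58 × £5 = £2.9; suppliers bear £2.1.

Consumers bear ≈ £2.9 per trip.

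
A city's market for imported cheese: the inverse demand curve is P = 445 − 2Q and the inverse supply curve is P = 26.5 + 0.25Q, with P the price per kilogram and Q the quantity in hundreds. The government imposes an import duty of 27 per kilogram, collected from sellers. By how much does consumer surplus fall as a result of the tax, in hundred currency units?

Inverting to Q(P) form: Qd = 222.5 − 0.5P; Qs = 4P − 106.
Without the tax, 222.5 − 0.5P = 4P − 106 gives 4.5P = 328.5, so P* = 73 and Q* = 186.
With the tax collected from sellers, supply shifts: Qs = 4(P − 27) − 106.
Solving gives Q = 174 with consumers paying 97 and sellers receiving 70 (the 27 wedge).
ΔCS is the trapezoid between Q = 174 and Q = 186 of height 24: ½ · (186 + 174) · 24 = 4320.

Consumer surplus falls by 4320 hundred.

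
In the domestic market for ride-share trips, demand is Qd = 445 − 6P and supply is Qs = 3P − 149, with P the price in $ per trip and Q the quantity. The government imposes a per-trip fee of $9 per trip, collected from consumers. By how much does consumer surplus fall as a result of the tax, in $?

Without the tax, 445 − 6P = 3P − 149 gives 9P = 594, so P* = $66 and Q* = 49.
With the tax collected from consumers, demand (in seller-price terms) shifts: Qd = 445 − 6(P + 9).
New equilibrium: consumers pay $69, producers receive $60, Q = 31. (Wedge: Pb − Ps = 9.)
ΔCS is the trapezoid between Q = 31 and Q = 49 of height $3: ½ · (49 + 31) · 3 = $120.

Consumer surplus falls by $120.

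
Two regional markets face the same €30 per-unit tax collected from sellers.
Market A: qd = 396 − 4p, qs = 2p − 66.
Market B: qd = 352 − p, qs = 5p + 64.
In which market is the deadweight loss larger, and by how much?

Market A, by €225.

Market A: pre-tax p* = €77, q* = 88; post-tax q = 48; deadweight loss = €600.
Market B: pre-tax p* = €48, q* = 304; post-tax q = 279; deadweight loss = €375.
Difference: €600 vs €375 → market A is larger by €225.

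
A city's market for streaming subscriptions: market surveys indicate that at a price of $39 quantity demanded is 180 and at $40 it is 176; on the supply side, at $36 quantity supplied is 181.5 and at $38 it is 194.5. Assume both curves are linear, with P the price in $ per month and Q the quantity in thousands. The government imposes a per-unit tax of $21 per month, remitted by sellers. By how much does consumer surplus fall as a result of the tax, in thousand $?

Demand slope: (176 − 180)/(40 − 39) = -4, so Qd = 336 − 4P.
Supply slope: (194.5 − 181.5)/(38 − 36) = 6.5, so Qs = 6.5P − 52.5.
Without the tax, 336 − 4P = 6.5P − 52.5 gives 10.5P = 388.5, so P* = $37 and Q* = 188.
With the tax collected from sellers, supply shifts: Qs = 6.5(P − 21) − 52.5.
New equilibrium: buyers pay $50, sellers receive $29, Q = 136. (Wedge: Pb − Ps = 21.)
ΔCS is the trapezoid between Q = 136 and Q = 188 of height $13: ½ · (188 + 136) · 13 = $2106.

Consumer surplus falls by $2106 thousand.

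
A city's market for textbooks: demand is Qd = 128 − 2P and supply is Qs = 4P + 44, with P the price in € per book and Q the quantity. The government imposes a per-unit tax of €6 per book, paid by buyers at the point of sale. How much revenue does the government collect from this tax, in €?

Tax revenue = €552.

Without the tax, 128 − 2P = 4P + 44 gives 6P = 84, so P* = €14 and Q* = 100.
With the tax collected from buyers, demand (in seller-price terms) shifts: Qd = 128 − 2(P + 6).
Solving gives Q = 92 with buyers paying €18 and sellers receiving €12 (the €6 wedge).
Revenue = t · Q = 6 · 92 = €552.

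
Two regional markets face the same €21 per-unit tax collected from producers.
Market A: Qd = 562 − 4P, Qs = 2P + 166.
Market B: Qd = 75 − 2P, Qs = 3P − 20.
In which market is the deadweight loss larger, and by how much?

Market A, by €29.4.

Market A: pre-tax P* = €66, Q* = 298; post-tax Q = 270; deadweight loss = €294.
Market B: pre-tax P* = €19, Q* = 37; post-tax Q = 11.8; deadweight loss = €264.6.
Difference: €294 vs €264.6 → market A is larger by €29.4.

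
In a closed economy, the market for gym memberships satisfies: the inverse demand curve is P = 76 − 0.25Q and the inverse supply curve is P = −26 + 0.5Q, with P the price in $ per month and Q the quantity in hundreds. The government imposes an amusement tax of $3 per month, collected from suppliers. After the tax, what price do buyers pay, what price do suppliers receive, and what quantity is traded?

Buyers pay $43; suppliers receive $40; quantity = 132.

Rewrite in direct form: Qd = 304 − 4P and Qs = 2P + 52.
Without the tax, 304 − 4P = 2P + 52 gives 6P = 252, so P* = $42 and Q* = 136.
With the tax collected from suppliers, supply shifts: Qs = 2(P − 3) + 52.
New equilibrium: buyers pay $43, suppliers receive $40, Q = 132. (Wedge: Pb − Ps = 3.)
The less price-elastic side of the market bears the larger share of a per-unit tax.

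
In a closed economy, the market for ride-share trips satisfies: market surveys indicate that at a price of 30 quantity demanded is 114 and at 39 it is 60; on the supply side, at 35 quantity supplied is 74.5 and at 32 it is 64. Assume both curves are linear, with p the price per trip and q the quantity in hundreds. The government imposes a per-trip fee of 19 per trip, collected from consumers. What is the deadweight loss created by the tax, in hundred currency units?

Deadweight loss = 399 hundred.

Demand slope: (60 − 114)/(39 − 30) = -6, so qd = 294 − 6p.
Supply slope: (64 − 74.5)/(32 − 35) = 3.5, so qs = 3.5p − 48.
Before the tax: set 294 − 6p = 3.5p − 48 → p* = 36, q* = 78.
With the tax collected from consumers, demand (in seller-price terms) shifts: qd = 294 − 6(p + 19).
Solving gives q = 36 with consumers paying 43 and sellers receiving 24 (the 19 wedge).
Quantity falls by |ΔQ| = |78 − 36| = 42.
DWL = ½ · t · |ΔQ| = ½ · 19 · 42 = 399.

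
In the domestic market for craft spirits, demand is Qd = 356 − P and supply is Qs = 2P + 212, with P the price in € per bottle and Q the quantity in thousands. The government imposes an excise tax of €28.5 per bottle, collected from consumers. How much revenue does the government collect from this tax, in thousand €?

Tax revenue = €8236.5 thousand.

Without the tax, 356 − P = 2P + 212 gives 3P = 144, so P* = €48 and Q* = 308.
With the tax collected from consumers, demand (in seller-price terms) shifts: Qd = 356 − (P + 28.5).
New equilibrium: consumers pay €67, sellers receive €38.5, Q = 289. (Wedge: Pb − Ps = 28.5.)
Revenue = t · Q = 28.5 · 289 = €8236.5.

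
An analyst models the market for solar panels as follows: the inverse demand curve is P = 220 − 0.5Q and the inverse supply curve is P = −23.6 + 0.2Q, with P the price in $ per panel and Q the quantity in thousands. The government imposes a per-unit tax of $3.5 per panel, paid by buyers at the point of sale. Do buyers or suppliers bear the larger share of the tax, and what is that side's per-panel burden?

Rewrite in direct form: Qd = 440 − 2P and Qs = 5P + 118.
Without the tax, 440 − 2P = 5P + 118 gives 7P = 322, so P* = $46 and Q* = 348.
With the tax collected from buyers, demand (in seller-price terms) shifts: Qd = 440 − 2(P + 3.5).
Solving gives Q = 343 with buyers paying $48.5 and suppliers receiving $45 (the $3.5 wedge).
Per-panel burden: buyers $2.5, suppliers $1.
Buyers take the larger share because demand is less price-elastic here (demand slope 2 vs supply slope 5).
The less price-elastic side of the market bears the larger share of a per-unit tax.

Buyers bear the larger share: $2.5 per panel.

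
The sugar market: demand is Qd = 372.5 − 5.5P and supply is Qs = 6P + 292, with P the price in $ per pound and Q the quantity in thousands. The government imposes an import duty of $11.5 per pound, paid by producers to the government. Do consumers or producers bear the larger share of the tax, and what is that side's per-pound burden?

Before the tax: set 372.5 − 5.5P = 6P + 292 → P* = $7, Q* = 334.
With the tax collected from producers, supply shifts: Qs = 6(P − 11.5) + 292.
Solving gives Q = 301 with consumers paying $13 and producers receiving $1.5 (the $11.5 wedge).
Per-pound burden: consumers $6, producers $5.5.
Consumers take the larger share because demand is less price-elastic here (demand slope 5.5 vs supply slope 6).

Consumers bear the larger share: $6 per pound.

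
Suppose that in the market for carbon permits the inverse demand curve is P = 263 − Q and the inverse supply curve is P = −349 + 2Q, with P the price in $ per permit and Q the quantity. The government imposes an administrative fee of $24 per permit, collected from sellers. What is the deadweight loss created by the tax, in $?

Deadweight loss = $96.

Rewrite in direct form: Qd = 263 − P and Qs = 0.5P + 174.5.
Before the tax: set 263 − P = 0.5P + 174.5 → P* = $59, Q* = 204.
With the tax collected from sellers, supply shifts: Qs = 0.5(P − 24) + 174.5.
New equilibrium: consumers pay $67, sellers receive $43, Q = 196. (Wedge: Pb − Ps = 24.)
Quantity falls by |ΔQ| = |204 − 196| = 8.
DWL = ½ · t · |ΔQ| = ½ · 24 · 8 = $96.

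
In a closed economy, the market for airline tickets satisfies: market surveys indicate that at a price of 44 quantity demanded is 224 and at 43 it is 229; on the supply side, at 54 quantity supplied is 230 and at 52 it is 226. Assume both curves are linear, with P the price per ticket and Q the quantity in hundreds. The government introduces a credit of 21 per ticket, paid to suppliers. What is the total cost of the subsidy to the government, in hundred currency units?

Government outlay = 5124 hundred.

Demand slope: (229 − 224)/(43 − 44) = -5, so Qd = 444 − 5P.
Supply slope: (226 − 230)/(52 − 54) = 2, so Qs = 2P + 122.
Without the subsidy, 444 − 5P = 2P + 122 gives 7P = 322, so P* = 46 and Q* = 214.
With a per-unit subsidy paid to suppliers, each receives P + 21 per unit sold, so supply becomes Qs = 2(P + 21) + 122.
New equilibrium: consumers pay 40, suppliers receive 61, Q = 244. (Wedge: Pb − Ps = −21.)
Outlay = t · Q = 21 · 244 = 5124.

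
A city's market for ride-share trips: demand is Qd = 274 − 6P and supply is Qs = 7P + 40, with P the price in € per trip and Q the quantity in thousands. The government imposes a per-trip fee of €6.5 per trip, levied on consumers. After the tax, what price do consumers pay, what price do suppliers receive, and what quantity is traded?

Consumers pay €21.5; suppliers receive €15; quantity = 145.

Without the tax, 274 − 6P = 7P + 40 gives 13P = 234, so P* = €18 and Q* = 166.
With the tax collected from consumers, demand (in seller-price terms) shifts: Qd = 274 − 6(P + 6.5).
Solving gives Q = 145 with consumers paying €21.5 and suppliers receiving €15 (the €6.5 wedge).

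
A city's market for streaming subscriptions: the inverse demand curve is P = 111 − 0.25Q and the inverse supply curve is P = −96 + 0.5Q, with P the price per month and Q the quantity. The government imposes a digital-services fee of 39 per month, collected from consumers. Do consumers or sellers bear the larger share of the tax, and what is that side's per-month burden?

Sellers bear the larger share: 26 per month.

Inverting to Q(P) form: Qd = 444 − 4P; Qs = 2P + 192.
Without the tax, 444 − 4P = 2P + 192 gives 6P = 252, so P* = 42 and Q* = 276.
With the tax collected from consumers, demand (in seller-price terms) shifts: Qd = 444 − 4(P + 39).
Solving gives Q = 224 with consumers paying 55 and sellers receiving 16 (the 39 wedge).
Per-month burden: consumers 13, sellers 26.
Sellers take the larger share because supply is less price-elastic here (demand slope 4 vs supply slope 2).
The less price-elastic side of the market bears the larger share of a per-unit tax.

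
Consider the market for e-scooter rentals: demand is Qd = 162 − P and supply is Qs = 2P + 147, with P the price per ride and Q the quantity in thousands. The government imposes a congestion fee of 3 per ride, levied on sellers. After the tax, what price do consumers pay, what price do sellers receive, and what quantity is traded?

Consumers pay 7; sellers receive 4; quantity = 155.

Before the tax: set 162 − P = 2P + 147 → P* = 5, Q* = 157.
With the tax collected from sellers, supply shifts: Qs = 2(P − 3) + 147.
Solving gives Q = 155 with consumers paying 7 and sellers receiving 4 (the 3 wedge).
The less price-elastic side of the market bears the larger share of a per-unit tax.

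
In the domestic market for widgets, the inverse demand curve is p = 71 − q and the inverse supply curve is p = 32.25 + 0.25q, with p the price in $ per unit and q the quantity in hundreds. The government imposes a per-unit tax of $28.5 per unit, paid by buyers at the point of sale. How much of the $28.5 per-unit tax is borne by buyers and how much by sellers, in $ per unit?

Inverting to q(p) form: qd = 71 − p; qs = 4p − 129.
Before the tax: set 71 − p = 4p − 129 → p* = $40, q* = 31.
With the tax collected from buyers, demand (in seller-price terms) shifts: qd = 71 − (p + 28.5).
Solving gives q = 8.2 with buyers paying $62.8 and sellers receiving $34.3 (the $28.5 wedge).
Burden on buyers: $22.8; on sellers: $5.7. (They sum to $28.5.)

Buyers bear $22.8 per unit; sellers bear $5.7 per unit.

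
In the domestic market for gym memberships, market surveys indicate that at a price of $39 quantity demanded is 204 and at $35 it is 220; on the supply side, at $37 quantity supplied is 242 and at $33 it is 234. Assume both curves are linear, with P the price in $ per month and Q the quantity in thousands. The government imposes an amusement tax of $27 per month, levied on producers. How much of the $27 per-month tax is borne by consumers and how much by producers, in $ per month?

Demand slope: (220 − 204)/(35 − 39) = -4, so Qd = 360 − 4P.
Supply slope: (234 − 242)/(33 − 37) = 2, so Qs = 2P + 168.
Without the tax, 360 − 4P = 2P + 168 gives 6P = 192, so P* = $32 and Q* = 232.
With the tax collected from producers, supply shifts: Qs = 2(P − 27) + 168.
New equilibrium: consumers pay $41, producers receive $14, Q = 196. (Wedge: Pb − Ps = 27.)
Burden on consumers: $9; on producers: $18. (They sum to $27.)

Consumers bear $9 per month; producers bear $18 per month.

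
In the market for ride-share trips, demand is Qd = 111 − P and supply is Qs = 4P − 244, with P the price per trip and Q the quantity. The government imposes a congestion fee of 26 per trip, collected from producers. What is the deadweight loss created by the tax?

Deadweight loss = 270.4.

Before the tax: set 111 − P = 4P − 244 → P* = 71, Q* = 40.
With the tax collected from producers, supply shifts: Qs = 4(P − 26) − 244.
New equilibrium: consumers pay 91.8, producers receive 65.8, Q = 19.2. (Wedge: Pb − Ps = 26.)
Quantity falls by |ΔQ| = |40 − 19.2| = 20.8.
DWL = ½ · t · |ΔQ| = ½ · 26 · 20.8 = 270.4.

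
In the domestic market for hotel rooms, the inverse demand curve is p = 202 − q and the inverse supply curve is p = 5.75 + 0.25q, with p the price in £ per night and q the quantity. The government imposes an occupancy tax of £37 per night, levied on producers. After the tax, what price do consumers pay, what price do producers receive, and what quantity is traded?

Inverting to q(p) form: qd = 202 − p; qs = 4p − 23.
Without the tax, 202 − p = 4p − 23 gives 5p = 225, so p* = £45 and q* = 157.
With the tax collected from producers, supply shifts: qs = 4(p − 37) − 23.
New equilibrium: consumers pay £74.6, producers receive £37.6, q = 127.4. (Wedge: pb − ps = 37.)

Consumers pay £74.6; producers receive £37.6; quantity = 127.4.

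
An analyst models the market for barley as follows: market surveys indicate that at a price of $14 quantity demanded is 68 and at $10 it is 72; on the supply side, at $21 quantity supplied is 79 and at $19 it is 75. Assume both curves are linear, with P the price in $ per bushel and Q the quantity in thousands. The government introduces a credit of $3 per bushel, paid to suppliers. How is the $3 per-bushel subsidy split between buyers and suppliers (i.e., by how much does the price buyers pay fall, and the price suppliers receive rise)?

Demand slope: (72 − 68)/(10 − 14) = -1, so Qd = 82 − P.
Supply slope: (75 − 79)/(19 − 21) = 2, so Qs = 2P + 37.
Before the subsidy: set 82 − P = 2P + 37 → P* = $15, Q* = 67.
With a per-unit subsidy paid to suppliers, each receives P + 3 per unit sold, so supply becomes Qs = 2(P + 3) + 37.
Solving gives Q = 69 with buyers paying $13 and suppliers receiving $16 (the $3 wedge).
Gain to buyers: $2; to suppliers: $1. (They sum to $3.)

Buyers gain $2 per bushel; suppliers gain $1 per bushel.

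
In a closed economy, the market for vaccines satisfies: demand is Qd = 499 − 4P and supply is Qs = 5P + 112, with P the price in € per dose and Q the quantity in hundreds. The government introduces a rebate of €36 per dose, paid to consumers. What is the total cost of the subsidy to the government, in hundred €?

Government outlay = €14652 hundred.

Without the subsidy, 499 − 4P = 5P + 112 gives 9P = 387, so P* = €43 and Q* = 327.
With a per-unit subsidy paid to consumers, each effectively pays P − 36, so demand becomes Qd = 499 − 4(P − 36).
Solving gives Q = 407 with consumers paying €23 and sellers receiving €59 (the €36 wedge).
Outlay = t · Q = 36 · 407 = €14652.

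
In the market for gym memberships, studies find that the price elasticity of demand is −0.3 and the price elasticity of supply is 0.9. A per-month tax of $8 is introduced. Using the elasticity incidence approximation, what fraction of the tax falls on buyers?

Incidence ratio: buyers' share ≈ εs / (εs + |εd|) = 0.9 / (0.9 + 0.3) = 0.75.
Supply is the more elastic side, so buyers bear the larger share.

Buyers' share ≈ 0.75.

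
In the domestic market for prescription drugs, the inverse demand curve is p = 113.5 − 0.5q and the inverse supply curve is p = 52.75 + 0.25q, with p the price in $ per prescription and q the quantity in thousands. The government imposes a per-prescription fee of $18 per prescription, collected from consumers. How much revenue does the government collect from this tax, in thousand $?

Rewrite in direct form: qd = 227 − 2p and qs = 4p − 211.
Before the tax: set 227 − 2p = 4p − 211 → p* = $73, q* = 81.
With the tax collected from consumers, demand (in seller-price terms) shifts: qd = 227 − 2(p + 18).
New equilibrium: consumers pay $85, suppliers receive $67, q = 57. (Wedge: pb − ps = 18.)
Revenue = t · Q = 18 · 57 = $1026.

Tax revenue = $1026 thousand.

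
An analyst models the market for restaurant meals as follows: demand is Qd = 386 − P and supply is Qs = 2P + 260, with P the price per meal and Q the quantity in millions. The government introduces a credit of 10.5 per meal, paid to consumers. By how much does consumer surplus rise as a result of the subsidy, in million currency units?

Without the subsidy, 386 − P = 2P + 260 gives 3P = 126, so P* = 42 and Q* = 344.
With a per-unit subsidy paid to consumers, each effectively pays P − 10.5, so demand becomes Qd = 386 − (P − 10.5).
New equilibrium: consumers pay 35, suppliers receive 45.5, Q = 351. (Wedge: Pb − Ps = −10.5.)
ΔCS is the trapezoid between Q = 351 and Q = 344 of height 7: ½ · (344 + 351) · 7 = 2432.5.

Consumer surplus rises by 2432.5 million.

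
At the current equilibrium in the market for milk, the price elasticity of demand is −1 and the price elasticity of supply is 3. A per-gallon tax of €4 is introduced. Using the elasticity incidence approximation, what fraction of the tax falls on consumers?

Incidence ratio: consumers' share ≈ εs / (εs + |εd|) = 3 / (3 + 1) = 0.75.
Supply is the more elastic side, so consumers bear the larger share.

Consumers' share ≈ 0.75.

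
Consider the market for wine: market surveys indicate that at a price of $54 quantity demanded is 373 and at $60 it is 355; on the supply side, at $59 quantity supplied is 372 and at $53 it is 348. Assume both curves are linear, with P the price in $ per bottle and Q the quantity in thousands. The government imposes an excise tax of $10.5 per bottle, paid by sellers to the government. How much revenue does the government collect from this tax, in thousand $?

Tax revenue = $3633 thousand.

Demand slope: (355 − 373)/(60 − 54) = -3, so Qd = 535 − 3P.
Supply slope: (348 − 372)/(53 − 59) = 4, so Qs = 4P + 136.
Before the tax: set 535 − 3P = 4P + 136 → P* = $57, Q* = 364.
With the tax collected from sellers, supply shifts: Qs = 4(P − 10.5) + 136.
New equilibrium: consumers pay $63, sellers receive $52.5, Q = 346. (Wedge: Pb − Ps = 10.5.)
Revenue = t · Q = 10.5 · 346 = $3633.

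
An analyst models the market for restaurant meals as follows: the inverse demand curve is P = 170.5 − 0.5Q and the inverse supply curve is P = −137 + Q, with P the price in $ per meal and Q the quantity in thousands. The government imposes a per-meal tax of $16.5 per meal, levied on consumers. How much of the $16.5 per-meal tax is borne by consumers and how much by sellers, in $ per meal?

Consumers bear $5.5 per meal; sellers bear $11 per meal.

Inverting to Q(P) form: Qd = 341 − 2P; Qs = P + 137.
Before the tax: set 341 − 2P = P + 137 → P* = $68, Q* = 205.
With the tax collected from consumers, demand (in seller-price terms) shifts: Qd = 341 − 2(P + 16.5).
New equilibrium: consumers pay $73.5, sellers receive $57, Q = 194. (Wedge: Pb − Ps = 16.5.)
Burden on consumers: $5.5; on sellers: $11. (They sum to $16.5.)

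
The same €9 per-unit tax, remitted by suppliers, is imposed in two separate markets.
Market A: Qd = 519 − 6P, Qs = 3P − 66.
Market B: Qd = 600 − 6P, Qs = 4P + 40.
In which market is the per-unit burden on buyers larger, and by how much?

Market B, by €0.6.

Market A: pre-tax P* = €65, Q* = 129; post-tax Q = 111; per-unit burden on buyers = €3.
Market B: pre-tax P* = €56, Q* = 264; post-tax Q = 242.4; per-unit burden on buyers = €3.6.
Difference: €3 vs €3.6 → market B is larger by €0.6.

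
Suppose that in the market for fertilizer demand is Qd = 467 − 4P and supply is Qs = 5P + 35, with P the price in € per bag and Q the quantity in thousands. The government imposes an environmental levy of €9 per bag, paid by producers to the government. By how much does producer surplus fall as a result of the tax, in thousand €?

Producer surplus falls by €1060 thousand.

Before the tax: set 467 − 4P = 5P + 35 → P* = €48, Q* = 275.
With the tax collected from producers, supply shifts: Qs = 5(P − 9) + 35.
Solving gives Q = 255 with consumers paying €53 and producers receiving €44 (the €9 wedge).
ΔPS is the trapezoid between Q = 255 and Q = 275 of height €4: ½ · (275 + 255) · 4 = €1060.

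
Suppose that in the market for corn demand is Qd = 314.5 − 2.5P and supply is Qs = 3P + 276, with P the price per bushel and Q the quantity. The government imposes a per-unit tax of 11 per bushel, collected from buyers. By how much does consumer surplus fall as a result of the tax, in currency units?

Without the tax, 314.5 − 2.5P = 3P + 276 gives 5.5P = 38.5, so P* = 7 and Q* = 297.
With the tax collected from buyers, demand (in seller-price terms) shifts: Qd = 314.5 − 2.5(P + 11).
Solving gives Q = 282 with buyers paying 13 and sellers receiving 2 (the 11 wedge).
ΔCS is the trapezoid between Q = 282 and Q = 297 of height 6: ½ · (297 + 282) · 6 = 1737.

Consumer surplus falls by 1737.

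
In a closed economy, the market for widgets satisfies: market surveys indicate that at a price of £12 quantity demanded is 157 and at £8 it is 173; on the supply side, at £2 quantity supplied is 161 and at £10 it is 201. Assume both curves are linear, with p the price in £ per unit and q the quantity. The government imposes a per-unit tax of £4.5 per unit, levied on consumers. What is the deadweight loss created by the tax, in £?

Demand slope: (173 − 157)/(8 − 12) = -4, so qd = 205 − 4p.
Supply slope: (201 − 161)/(10 − 2) = 5, so qs = 5p + 151.
Without the tax, 205 − 4p = 5p + 151 gives 9p = 54, so p* = £6 and q* = 181.
With the tax collected from consumers, demand (in seller-price terms) shifts: qd = 205 − 4(p + 4.5).
New equilibrium: consumers pay £8.5, sellers receive £4, q = 171. (Wedge: pb − ps = 4.5.)
Quantity falls by |ΔQ| = |181 − 171| = 10.
DWL = ½ · t · |ΔQ| = ½ · 4.5 · 10 = £22.5.

Deadweight loss = £22.5.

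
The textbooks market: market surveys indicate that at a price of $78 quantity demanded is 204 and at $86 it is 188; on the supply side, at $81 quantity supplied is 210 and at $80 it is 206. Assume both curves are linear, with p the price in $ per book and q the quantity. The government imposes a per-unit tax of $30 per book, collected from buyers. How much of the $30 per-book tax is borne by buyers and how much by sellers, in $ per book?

Demand slope: (188 − 204)/(86 − 78) = -2, so qd = 360 − 2p.
Supply slope: (206 − 210)/(80 − 81) = 4, so qs = 4p − 114.
Without the tax, 360 − 2p = 4p − 114 gives 6p = 474, so p* = $79 and q* = 202.
With the tax collected from buyers, demand (in seller-price terms) shifts: qd = 360 − 2(p + 30).
Solving gives q = 162 with buyers paying $99 and sellers receiving $69 (the $30 wedge).
Burden on buyers: $20; on sellers: $10. (They sum to $30.)
The less price-elastic side of the market bears the larger share of a per-unit tax.

Buyers bear $20 per book; sellers bear $10 per book.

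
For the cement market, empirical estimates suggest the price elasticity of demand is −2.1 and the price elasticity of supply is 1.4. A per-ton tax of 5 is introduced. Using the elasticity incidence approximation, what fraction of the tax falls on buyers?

Incidence ratio: buyers' share ≈ εs / (εs + |εd|) = 1.4 / (1.4 + 2.1) = 0.4.
Supply is the less elastic side, so buyers bear the smaller share.

Buyers' share ≈ 0.4.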